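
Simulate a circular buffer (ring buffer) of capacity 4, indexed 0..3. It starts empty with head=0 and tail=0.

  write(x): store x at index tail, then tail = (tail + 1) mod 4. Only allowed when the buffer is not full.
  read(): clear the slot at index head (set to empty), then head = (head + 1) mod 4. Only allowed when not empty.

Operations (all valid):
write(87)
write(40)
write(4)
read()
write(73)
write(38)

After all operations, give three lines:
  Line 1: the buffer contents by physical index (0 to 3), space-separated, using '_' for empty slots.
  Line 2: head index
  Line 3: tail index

Answer: 38 40 4 73
1
1

Derivation:
write(87): buf=[87 _ _ _], head=0, tail=1, size=1
write(40): buf=[87 40 _ _], head=0, tail=2, size=2
write(4): buf=[87 40 4 _], head=0, tail=3, size=3
read(): buf=[_ 40 4 _], head=1, tail=3, size=2
write(73): buf=[_ 40 4 73], head=1, tail=0, size=3
write(38): buf=[38 40 4 73], head=1, tail=1, size=4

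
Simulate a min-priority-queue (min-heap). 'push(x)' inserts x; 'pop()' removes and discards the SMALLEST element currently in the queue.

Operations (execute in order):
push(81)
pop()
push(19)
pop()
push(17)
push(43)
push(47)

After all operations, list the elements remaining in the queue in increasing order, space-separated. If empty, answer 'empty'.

Answer: 17 43 47

Derivation:
push(81): heap contents = [81]
pop() → 81: heap contents = []
push(19): heap contents = [19]
pop() → 19: heap contents = []
push(17): heap contents = [17]
push(43): heap contents = [17, 43]
push(47): heap contents = [17, 43, 47]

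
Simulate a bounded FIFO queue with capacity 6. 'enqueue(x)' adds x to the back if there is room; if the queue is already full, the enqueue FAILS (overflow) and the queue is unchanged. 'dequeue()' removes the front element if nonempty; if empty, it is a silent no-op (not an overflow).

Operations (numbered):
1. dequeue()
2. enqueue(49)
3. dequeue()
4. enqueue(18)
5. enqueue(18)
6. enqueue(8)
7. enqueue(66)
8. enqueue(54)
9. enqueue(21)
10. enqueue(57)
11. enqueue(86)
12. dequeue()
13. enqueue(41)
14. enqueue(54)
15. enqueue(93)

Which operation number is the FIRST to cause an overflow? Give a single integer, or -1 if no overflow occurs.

Answer: 10

Derivation:
1. dequeue(): empty, no-op, size=0
2. enqueue(49): size=1
3. dequeue(): size=0
4. enqueue(18): size=1
5. enqueue(18): size=2
6. enqueue(8): size=3
7. enqueue(66): size=4
8. enqueue(54): size=5
9. enqueue(21): size=6
10. enqueue(57): size=6=cap → OVERFLOW (fail)
11. enqueue(86): size=6=cap → OVERFLOW (fail)
12. dequeue(): size=5
13. enqueue(41): size=6
14. enqueue(54): size=6=cap → OVERFLOW (fail)
15. enqueue(93): size=6=cap → OVERFLOW (fail)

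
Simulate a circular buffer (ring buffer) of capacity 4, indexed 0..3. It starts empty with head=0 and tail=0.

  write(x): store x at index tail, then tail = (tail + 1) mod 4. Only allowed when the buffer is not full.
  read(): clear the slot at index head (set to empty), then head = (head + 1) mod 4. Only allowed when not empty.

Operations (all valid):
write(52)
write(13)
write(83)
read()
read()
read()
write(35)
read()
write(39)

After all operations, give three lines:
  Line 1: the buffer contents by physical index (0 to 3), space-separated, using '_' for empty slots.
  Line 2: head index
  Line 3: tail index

Answer: 39 _ _ _
0
1

Derivation:
write(52): buf=[52 _ _ _], head=0, tail=1, size=1
write(13): buf=[52 13 _ _], head=0, tail=2, size=2
write(83): buf=[52 13 83 _], head=0, tail=3, size=3
read(): buf=[_ 13 83 _], head=1, tail=3, size=2
read(): buf=[_ _ 83 _], head=2, tail=3, size=1
read(): buf=[_ _ _ _], head=3, tail=3, size=0
write(35): buf=[_ _ _ 35], head=3, tail=0, size=1
read(): buf=[_ _ _ _], head=0, tail=0, size=0
write(39): buf=[39 _ _ _], head=0, tail=1, size=1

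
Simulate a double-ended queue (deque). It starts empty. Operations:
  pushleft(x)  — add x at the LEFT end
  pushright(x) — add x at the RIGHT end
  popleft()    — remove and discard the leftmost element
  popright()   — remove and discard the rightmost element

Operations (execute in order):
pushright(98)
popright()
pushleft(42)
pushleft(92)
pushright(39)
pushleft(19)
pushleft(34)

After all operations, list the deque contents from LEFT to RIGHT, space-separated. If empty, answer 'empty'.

Answer: 34 19 92 42 39

Derivation:
pushright(98): [98]
popright(): []
pushleft(42): [42]
pushleft(92): [92, 42]
pushright(39): [92, 42, 39]
pushleft(19): [19, 92, 42, 39]
pushleft(34): [34, 19, 92, 42, 39]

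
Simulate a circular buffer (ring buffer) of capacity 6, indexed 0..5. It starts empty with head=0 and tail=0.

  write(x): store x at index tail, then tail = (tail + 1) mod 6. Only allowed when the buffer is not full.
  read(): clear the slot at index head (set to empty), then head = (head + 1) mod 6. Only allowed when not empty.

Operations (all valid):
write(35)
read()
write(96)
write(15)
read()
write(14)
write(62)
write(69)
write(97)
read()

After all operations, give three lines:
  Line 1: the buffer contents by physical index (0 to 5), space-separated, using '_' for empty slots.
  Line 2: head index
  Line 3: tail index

write(35): buf=[35 _ _ _ _ _], head=0, tail=1, size=1
read(): buf=[_ _ _ _ _ _], head=1, tail=1, size=0
write(96): buf=[_ 96 _ _ _ _], head=1, tail=2, size=1
write(15): buf=[_ 96 15 _ _ _], head=1, tail=3, size=2
read(): buf=[_ _ 15 _ _ _], head=2, tail=3, size=1
write(14): buf=[_ _ 15 14 _ _], head=2, tail=4, size=2
write(62): buf=[_ _ 15 14 62 _], head=2, tail=5, size=3
write(69): buf=[_ _ 15 14 62 69], head=2, tail=0, size=4
write(97): buf=[97 _ 15 14 62 69], head=2, tail=1, size=5
read(): buf=[97 _ _ 14 62 69], head=3, tail=1, size=4

Answer: 97 _ _ 14 62 69
3
1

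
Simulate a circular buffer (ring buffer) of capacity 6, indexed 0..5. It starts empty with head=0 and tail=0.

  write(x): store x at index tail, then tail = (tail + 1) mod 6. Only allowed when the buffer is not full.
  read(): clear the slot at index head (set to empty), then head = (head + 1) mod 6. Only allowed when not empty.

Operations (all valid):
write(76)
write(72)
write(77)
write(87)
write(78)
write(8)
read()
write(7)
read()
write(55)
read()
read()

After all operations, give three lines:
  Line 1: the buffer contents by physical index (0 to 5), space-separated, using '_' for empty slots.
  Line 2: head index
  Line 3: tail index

write(76): buf=[76 _ _ _ _ _], head=0, tail=1, size=1
write(72): buf=[76 72 _ _ _ _], head=0, tail=2, size=2
write(77): buf=[76 72 77 _ _ _], head=0, tail=3, size=3
write(87): buf=[76 72 77 87 _ _], head=0, tail=4, size=4
write(78): buf=[76 72 77 87 78 _], head=0, tail=5, size=5
write(8): buf=[76 72 77 87 78 8], head=0, tail=0, size=6
read(): buf=[_ 72 77 87 78 8], head=1, tail=0, size=5
write(7): buf=[7 72 77 87 78 8], head=1, tail=1, size=6
read(): buf=[7 _ 77 87 78 8], head=2, tail=1, size=5
write(55): buf=[7 55 77 87 78 8], head=2, tail=2, size=6
read(): buf=[7 55 _ 87 78 8], head=3, tail=2, size=5
read(): buf=[7 55 _ _ 78 8], head=4, tail=2, size=4

Answer: 7 55 _ _ 78 8
4
2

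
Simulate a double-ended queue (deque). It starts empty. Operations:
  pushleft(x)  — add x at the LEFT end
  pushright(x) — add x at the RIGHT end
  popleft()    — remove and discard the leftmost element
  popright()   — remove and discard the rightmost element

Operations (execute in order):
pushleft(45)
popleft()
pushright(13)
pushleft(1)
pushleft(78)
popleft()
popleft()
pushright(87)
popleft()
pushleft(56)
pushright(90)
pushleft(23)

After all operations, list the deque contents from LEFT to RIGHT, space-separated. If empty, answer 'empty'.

Answer: 23 56 87 90

Derivation:
pushleft(45): [45]
popleft(): []
pushright(13): [13]
pushleft(1): [1, 13]
pushleft(78): [78, 1, 13]
popleft(): [1, 13]
popleft(): [13]
pushright(87): [13, 87]
popleft(): [87]
pushleft(56): [56, 87]
pushright(90): [56, 87, 90]
pushleft(23): [23, 56, 87, 90]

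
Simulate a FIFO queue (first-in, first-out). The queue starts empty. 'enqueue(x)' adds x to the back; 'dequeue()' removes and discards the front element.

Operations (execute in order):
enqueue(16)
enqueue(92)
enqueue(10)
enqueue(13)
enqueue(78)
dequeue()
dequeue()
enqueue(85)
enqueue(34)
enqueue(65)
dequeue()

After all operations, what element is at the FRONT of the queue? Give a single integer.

Answer: 13

Derivation:
enqueue(16): queue = [16]
enqueue(92): queue = [16, 92]
enqueue(10): queue = [16, 92, 10]
enqueue(13): queue = [16, 92, 10, 13]
enqueue(78): queue = [16, 92, 10, 13, 78]
dequeue(): queue = [92, 10, 13, 78]
dequeue(): queue = [10, 13, 78]
enqueue(85): queue = [10, 13, 78, 85]
enqueue(34): queue = [10, 13, 78, 85, 34]
enqueue(65): queue = [10, 13, 78, 85, 34, 65]
dequeue(): queue = [13, 78, 85, 34, 65]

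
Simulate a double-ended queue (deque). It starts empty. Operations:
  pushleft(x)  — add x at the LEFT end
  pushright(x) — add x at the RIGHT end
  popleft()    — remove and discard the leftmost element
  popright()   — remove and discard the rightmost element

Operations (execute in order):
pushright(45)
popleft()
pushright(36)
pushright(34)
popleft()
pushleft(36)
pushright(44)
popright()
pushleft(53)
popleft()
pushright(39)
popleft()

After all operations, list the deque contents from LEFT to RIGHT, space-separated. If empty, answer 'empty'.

Answer: 34 39

Derivation:
pushright(45): [45]
popleft(): []
pushright(36): [36]
pushright(34): [36, 34]
popleft(): [34]
pushleft(36): [36, 34]
pushright(44): [36, 34, 44]
popright(): [36, 34]
pushleft(53): [53, 36, 34]
popleft(): [36, 34]
pushright(39): [36, 34, 39]
popleft(): [34, 39]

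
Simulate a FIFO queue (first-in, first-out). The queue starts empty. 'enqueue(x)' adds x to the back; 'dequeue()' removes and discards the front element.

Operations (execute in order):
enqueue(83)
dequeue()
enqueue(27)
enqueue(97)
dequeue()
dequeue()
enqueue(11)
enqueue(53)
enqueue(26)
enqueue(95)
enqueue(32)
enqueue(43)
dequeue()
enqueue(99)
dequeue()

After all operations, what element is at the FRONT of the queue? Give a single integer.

Answer: 26

Derivation:
enqueue(83): queue = [83]
dequeue(): queue = []
enqueue(27): queue = [27]
enqueue(97): queue = [27, 97]
dequeue(): queue = [97]
dequeue(): queue = []
enqueue(11): queue = [11]
enqueue(53): queue = [11, 53]
enqueue(26): queue = [11, 53, 26]
enqueue(95): queue = [11, 53, 26, 95]
enqueue(32): queue = [11, 53, 26, 95, 32]
enqueue(43): queue = [11, 53, 26, 95, 32, 43]
dequeue(): queue = [53, 26, 95, 32, 43]
enqueue(99): queue = [53, 26, 95, 32, 43, 99]
dequeue(): queue = [26, 95, 32, 43, 99]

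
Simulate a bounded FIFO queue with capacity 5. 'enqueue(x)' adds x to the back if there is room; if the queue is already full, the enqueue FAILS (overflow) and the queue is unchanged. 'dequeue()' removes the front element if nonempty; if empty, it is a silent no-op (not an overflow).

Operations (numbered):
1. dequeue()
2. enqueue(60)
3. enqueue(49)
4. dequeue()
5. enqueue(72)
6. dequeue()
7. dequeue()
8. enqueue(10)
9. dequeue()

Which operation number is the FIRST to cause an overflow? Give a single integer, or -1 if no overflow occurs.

Answer: -1

Derivation:
1. dequeue(): empty, no-op, size=0
2. enqueue(60): size=1
3. enqueue(49): size=2
4. dequeue(): size=1
5. enqueue(72): size=2
6. dequeue(): size=1
7. dequeue(): size=0
8. enqueue(10): size=1
9. dequeue(): size=0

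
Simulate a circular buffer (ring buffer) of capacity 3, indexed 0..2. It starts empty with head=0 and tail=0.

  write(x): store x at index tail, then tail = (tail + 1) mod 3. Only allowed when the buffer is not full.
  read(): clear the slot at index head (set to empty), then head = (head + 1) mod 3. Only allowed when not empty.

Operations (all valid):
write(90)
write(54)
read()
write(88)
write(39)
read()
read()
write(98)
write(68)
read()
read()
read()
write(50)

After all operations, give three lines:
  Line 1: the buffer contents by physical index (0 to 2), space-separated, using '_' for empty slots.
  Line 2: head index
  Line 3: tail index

write(90): buf=[90 _ _], head=0, tail=1, size=1
write(54): buf=[90 54 _], head=0, tail=2, size=2
read(): buf=[_ 54 _], head=1, tail=2, size=1
write(88): buf=[_ 54 88], head=1, tail=0, size=2
write(39): buf=[39 54 88], head=1, tail=1, size=3
read(): buf=[39 _ 88], head=2, tail=1, size=2
read(): buf=[39 _ _], head=0, tail=1, size=1
write(98): buf=[39 98 _], head=0, tail=2, size=2
write(68): buf=[39 98 68], head=0, tail=0, size=3
read(): buf=[_ 98 68], head=1, tail=0, size=2
read(): buf=[_ _ 68], head=2, tail=0, size=1
read(): buf=[_ _ _], head=0, tail=0, size=0
write(50): buf=[50 _ _], head=0, tail=1, size=1

Answer: 50 _ _
0
1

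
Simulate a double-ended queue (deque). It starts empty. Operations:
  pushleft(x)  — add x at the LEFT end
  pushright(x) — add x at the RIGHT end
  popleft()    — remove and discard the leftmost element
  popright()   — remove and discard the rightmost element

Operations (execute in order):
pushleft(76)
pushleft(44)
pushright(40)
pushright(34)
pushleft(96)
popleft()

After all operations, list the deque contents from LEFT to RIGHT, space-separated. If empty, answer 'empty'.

Answer: 44 76 40 34

Derivation:
pushleft(76): [76]
pushleft(44): [44, 76]
pushright(40): [44, 76, 40]
pushright(34): [44, 76, 40, 34]
pushleft(96): [96, 44, 76, 40, 34]
popleft(): [44, 76, 40, 34]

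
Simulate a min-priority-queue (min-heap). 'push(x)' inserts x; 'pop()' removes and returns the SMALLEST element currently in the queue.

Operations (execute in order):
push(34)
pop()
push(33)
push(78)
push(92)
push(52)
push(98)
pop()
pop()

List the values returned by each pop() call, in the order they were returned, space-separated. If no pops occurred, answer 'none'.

Answer: 34 33 52

Derivation:
push(34): heap contents = [34]
pop() → 34: heap contents = []
push(33): heap contents = [33]
push(78): heap contents = [33, 78]
push(92): heap contents = [33, 78, 92]
push(52): heap contents = [33, 52, 78, 92]
push(98): heap contents = [33, 52, 78, 92, 98]
pop() → 33: heap contents = [52, 78, 92, 98]
pop() → 52: heap contents = [78, 92, 98]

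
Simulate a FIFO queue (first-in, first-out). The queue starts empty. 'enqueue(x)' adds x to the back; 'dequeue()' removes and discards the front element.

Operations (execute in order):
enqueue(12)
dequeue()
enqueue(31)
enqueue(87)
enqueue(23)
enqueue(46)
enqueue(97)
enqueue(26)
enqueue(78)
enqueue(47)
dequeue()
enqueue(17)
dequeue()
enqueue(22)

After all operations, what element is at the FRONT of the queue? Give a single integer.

Answer: 23

Derivation:
enqueue(12): queue = [12]
dequeue(): queue = []
enqueue(31): queue = [31]
enqueue(87): queue = [31, 87]
enqueue(23): queue = [31, 87, 23]
enqueue(46): queue = [31, 87, 23, 46]
enqueue(97): queue = [31, 87, 23, 46, 97]
enqueue(26): queue = [31, 87, 23, 46, 97, 26]
enqueue(78): queue = [31, 87, 23, 46, 97, 26, 78]
enqueue(47): queue = [31, 87, 23, 46, 97, 26, 78, 47]
dequeue(): queue = [87, 23, 46, 97, 26, 78, 47]
enqueue(17): queue = [87, 23, 46, 97, 26, 78, 47, 17]
dequeue(): queue = [23, 46, 97, 26, 78, 47, 17]
enqueue(22): queue = [23, 46, 97, 26, 78, 47, 17, 22]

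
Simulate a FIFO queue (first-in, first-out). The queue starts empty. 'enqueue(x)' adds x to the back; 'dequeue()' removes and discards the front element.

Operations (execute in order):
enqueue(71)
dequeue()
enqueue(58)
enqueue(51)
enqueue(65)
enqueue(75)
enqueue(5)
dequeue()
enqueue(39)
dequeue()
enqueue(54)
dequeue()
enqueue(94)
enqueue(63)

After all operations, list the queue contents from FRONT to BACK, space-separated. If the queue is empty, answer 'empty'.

enqueue(71): [71]
dequeue(): []
enqueue(58): [58]
enqueue(51): [58, 51]
enqueue(65): [58, 51, 65]
enqueue(75): [58, 51, 65, 75]
enqueue(5): [58, 51, 65, 75, 5]
dequeue(): [51, 65, 75, 5]
enqueue(39): [51, 65, 75, 5, 39]
dequeue(): [65, 75, 5, 39]
enqueue(54): [65, 75, 5, 39, 54]
dequeue(): [75, 5, 39, 54]
enqueue(94): [75, 5, 39, 54, 94]
enqueue(63): [75, 5, 39, 54, 94, 63]

Answer: 75 5 39 54 94 63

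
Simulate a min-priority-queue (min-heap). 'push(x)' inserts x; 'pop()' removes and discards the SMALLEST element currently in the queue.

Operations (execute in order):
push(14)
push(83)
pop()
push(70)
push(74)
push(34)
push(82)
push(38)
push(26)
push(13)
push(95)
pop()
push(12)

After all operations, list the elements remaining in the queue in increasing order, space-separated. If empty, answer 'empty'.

Answer: 12 26 34 38 70 74 82 83 95

Derivation:
push(14): heap contents = [14]
push(83): heap contents = [14, 83]
pop() → 14: heap contents = [83]
push(70): heap contents = [70, 83]
push(74): heap contents = [70, 74, 83]
push(34): heap contents = [34, 70, 74, 83]
push(82): heap contents = [34, 70, 74, 82, 83]
push(38): heap contents = [34, 38, 70, 74, 82, 83]
push(26): heap contents = [26, 34, 38, 70, 74, 82, 83]
push(13): heap contents = [13, 26, 34, 38, 70, 74, 82, 83]
push(95): heap contents = [13, 26, 34, 38, 70, 74, 82, 83, 95]
pop() → 13: heap contents = [26, 34, 38, 70, 74, 82, 83, 95]
push(12): heap contents = [12, 26, 34, 38, 70, 74, 82, 83, 95]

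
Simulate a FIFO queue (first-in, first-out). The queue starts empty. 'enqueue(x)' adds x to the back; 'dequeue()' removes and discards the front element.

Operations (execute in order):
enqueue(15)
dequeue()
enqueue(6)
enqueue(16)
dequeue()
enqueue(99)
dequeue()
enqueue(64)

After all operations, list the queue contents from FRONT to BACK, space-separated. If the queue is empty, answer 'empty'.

Answer: 99 64

Derivation:
enqueue(15): [15]
dequeue(): []
enqueue(6): [6]
enqueue(16): [6, 16]
dequeue(): [16]
enqueue(99): [16, 99]
dequeue(): [99]
enqueue(64): [99, 64]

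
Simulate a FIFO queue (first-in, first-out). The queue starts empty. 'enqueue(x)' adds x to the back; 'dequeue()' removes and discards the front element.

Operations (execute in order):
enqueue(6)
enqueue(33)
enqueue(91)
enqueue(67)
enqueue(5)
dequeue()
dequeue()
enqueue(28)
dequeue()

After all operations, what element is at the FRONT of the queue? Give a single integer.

Answer: 67

Derivation:
enqueue(6): queue = [6]
enqueue(33): queue = [6, 33]
enqueue(91): queue = [6, 33, 91]
enqueue(67): queue = [6, 33, 91, 67]
enqueue(5): queue = [6, 33, 91, 67, 5]
dequeue(): queue = [33, 91, 67, 5]
dequeue(): queue = [91, 67, 5]
enqueue(28): queue = [91, 67, 5, 28]
dequeue(): queue = [67, 5, 28]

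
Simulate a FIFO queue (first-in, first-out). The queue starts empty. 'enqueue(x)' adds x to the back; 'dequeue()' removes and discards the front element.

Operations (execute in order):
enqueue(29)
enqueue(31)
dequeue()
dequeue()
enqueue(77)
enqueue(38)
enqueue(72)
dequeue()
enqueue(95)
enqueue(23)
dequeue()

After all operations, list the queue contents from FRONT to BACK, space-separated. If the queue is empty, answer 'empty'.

Answer: 72 95 23

Derivation:
enqueue(29): [29]
enqueue(31): [29, 31]
dequeue(): [31]
dequeue(): []
enqueue(77): [77]
enqueue(38): [77, 38]
enqueue(72): [77, 38, 72]
dequeue(): [38, 72]
enqueue(95): [38, 72, 95]
enqueue(23): [38, 72, 95, 23]
dequeue(): [72, 95, 23]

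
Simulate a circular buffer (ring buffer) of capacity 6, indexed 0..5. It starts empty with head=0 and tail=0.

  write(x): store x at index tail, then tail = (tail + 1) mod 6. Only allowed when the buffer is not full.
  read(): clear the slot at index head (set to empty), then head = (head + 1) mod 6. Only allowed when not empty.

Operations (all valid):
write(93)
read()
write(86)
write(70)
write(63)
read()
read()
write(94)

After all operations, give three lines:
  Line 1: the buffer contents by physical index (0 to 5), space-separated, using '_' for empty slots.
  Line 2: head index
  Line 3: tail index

Answer: _ _ _ 63 94 _
3
5

Derivation:
write(93): buf=[93 _ _ _ _ _], head=0, tail=1, size=1
read(): buf=[_ _ _ _ _ _], head=1, tail=1, size=0
write(86): buf=[_ 86 _ _ _ _], head=1, tail=2, size=1
write(70): buf=[_ 86 70 _ _ _], head=1, tail=3, size=2
write(63): buf=[_ 86 70 63 _ _], head=1, tail=4, size=3
read(): buf=[_ _ 70 63 _ _], head=2, tail=4, size=2
read(): buf=[_ _ _ 63 _ _], head=3, tail=4, size=1
write(94): buf=[_ _ _ 63 94 _], head=3, tail=5, size=2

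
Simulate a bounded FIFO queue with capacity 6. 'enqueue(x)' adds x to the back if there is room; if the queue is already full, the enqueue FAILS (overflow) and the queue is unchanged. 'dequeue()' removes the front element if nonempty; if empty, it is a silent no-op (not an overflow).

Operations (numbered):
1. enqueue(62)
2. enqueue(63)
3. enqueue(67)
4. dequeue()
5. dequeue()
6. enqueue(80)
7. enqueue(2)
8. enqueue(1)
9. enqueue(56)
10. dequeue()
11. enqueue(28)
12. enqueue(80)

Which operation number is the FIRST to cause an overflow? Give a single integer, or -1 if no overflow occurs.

1. enqueue(62): size=1
2. enqueue(63): size=2
3. enqueue(67): size=3
4. dequeue(): size=2
5. dequeue(): size=1
6. enqueue(80): size=2
7. enqueue(2): size=3
8. enqueue(1): size=4
9. enqueue(56): size=5
10. dequeue(): size=4
11. enqueue(28): size=5
12. enqueue(80): size=6

Answer: -1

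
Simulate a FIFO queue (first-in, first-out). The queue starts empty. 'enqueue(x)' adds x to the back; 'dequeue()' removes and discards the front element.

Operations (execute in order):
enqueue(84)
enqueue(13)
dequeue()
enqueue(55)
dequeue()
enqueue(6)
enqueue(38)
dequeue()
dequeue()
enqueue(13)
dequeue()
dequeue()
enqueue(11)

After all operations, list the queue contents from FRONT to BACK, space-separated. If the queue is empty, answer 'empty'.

Answer: 11

Derivation:
enqueue(84): [84]
enqueue(13): [84, 13]
dequeue(): [13]
enqueue(55): [13, 55]
dequeue(): [55]
enqueue(6): [55, 6]
enqueue(38): [55, 6, 38]
dequeue(): [6, 38]
dequeue(): [38]
enqueue(13): [38, 13]
dequeue(): [13]
dequeue(): []
enqueue(11): [11]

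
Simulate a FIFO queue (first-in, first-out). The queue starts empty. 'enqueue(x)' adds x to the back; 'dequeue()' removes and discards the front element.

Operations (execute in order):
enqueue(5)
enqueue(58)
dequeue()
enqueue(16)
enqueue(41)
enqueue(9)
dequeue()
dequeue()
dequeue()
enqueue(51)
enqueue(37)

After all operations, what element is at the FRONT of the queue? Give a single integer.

enqueue(5): queue = [5]
enqueue(58): queue = [5, 58]
dequeue(): queue = [58]
enqueue(16): queue = [58, 16]
enqueue(41): queue = [58, 16, 41]
enqueue(9): queue = [58, 16, 41, 9]
dequeue(): queue = [16, 41, 9]
dequeue(): queue = [41, 9]
dequeue(): queue = [9]
enqueue(51): queue = [9, 51]
enqueue(37): queue = [9, 51, 37]

Answer: 9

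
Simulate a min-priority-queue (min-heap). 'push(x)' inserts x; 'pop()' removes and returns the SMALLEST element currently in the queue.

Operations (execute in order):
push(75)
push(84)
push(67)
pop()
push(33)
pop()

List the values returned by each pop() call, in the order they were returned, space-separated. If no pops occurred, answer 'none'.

push(75): heap contents = [75]
push(84): heap contents = [75, 84]
push(67): heap contents = [67, 75, 84]
pop() → 67: heap contents = [75, 84]
push(33): heap contents = [33, 75, 84]
pop() → 33: heap contents = [75, 84]

Answer: 67 33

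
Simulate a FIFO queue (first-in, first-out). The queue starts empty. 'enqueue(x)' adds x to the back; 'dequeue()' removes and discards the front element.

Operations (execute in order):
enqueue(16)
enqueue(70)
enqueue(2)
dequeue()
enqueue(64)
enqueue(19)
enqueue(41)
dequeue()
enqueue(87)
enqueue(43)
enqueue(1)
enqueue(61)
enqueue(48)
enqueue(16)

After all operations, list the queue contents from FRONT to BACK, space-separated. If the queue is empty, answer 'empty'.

enqueue(16): [16]
enqueue(70): [16, 70]
enqueue(2): [16, 70, 2]
dequeue(): [70, 2]
enqueue(64): [70, 2, 64]
enqueue(19): [70, 2, 64, 19]
enqueue(41): [70, 2, 64, 19, 41]
dequeue(): [2, 64, 19, 41]
enqueue(87): [2, 64, 19, 41, 87]
enqueue(43): [2, 64, 19, 41, 87, 43]
enqueue(1): [2, 64, 19, 41, 87, 43, 1]
enqueue(61): [2, 64, 19, 41, 87, 43, 1, 61]
enqueue(48): [2, 64, 19, 41, 87, 43, 1, 61, 48]
enqueue(16): [2, 64, 19, 41, 87, 43, 1, 61, 48, 16]

Answer: 2 64 19 41 87 43 1 61 48 16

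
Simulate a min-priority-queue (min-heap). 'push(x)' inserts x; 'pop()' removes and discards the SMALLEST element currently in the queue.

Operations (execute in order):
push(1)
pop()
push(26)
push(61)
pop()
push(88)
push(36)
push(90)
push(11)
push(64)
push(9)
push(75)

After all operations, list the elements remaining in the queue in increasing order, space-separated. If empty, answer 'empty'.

push(1): heap contents = [1]
pop() → 1: heap contents = []
push(26): heap contents = [26]
push(61): heap contents = [26, 61]
pop() → 26: heap contents = [61]
push(88): heap contents = [61, 88]
push(36): heap contents = [36, 61, 88]
push(90): heap contents = [36, 61, 88, 90]
push(11): heap contents = [11, 36, 61, 88, 90]
push(64): heap contents = [11, 36, 61, 64, 88, 90]
push(9): heap contents = [9, 11, 36, 61, 64, 88, 90]
push(75): heap contents = [9, 11, 36, 61, 64, 75, 88, 90]

Answer: 9 11 36 61 64 75 88 90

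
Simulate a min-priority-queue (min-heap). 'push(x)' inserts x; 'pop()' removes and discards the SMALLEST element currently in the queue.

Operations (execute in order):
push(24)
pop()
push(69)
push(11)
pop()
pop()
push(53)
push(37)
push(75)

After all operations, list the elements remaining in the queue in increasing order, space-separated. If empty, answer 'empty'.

push(24): heap contents = [24]
pop() → 24: heap contents = []
push(69): heap contents = [69]
push(11): heap contents = [11, 69]
pop() → 11: heap contents = [69]
pop() → 69: heap contents = []
push(53): heap contents = [53]
push(37): heap contents = [37, 53]
push(75): heap contents = [37, 53, 75]

Answer: 37 53 75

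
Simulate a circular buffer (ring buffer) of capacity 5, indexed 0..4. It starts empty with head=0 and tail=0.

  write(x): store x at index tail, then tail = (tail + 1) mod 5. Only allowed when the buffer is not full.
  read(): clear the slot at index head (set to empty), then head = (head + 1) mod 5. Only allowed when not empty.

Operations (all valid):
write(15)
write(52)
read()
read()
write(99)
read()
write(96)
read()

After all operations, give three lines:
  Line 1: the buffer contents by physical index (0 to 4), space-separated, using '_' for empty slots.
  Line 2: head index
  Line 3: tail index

Answer: _ _ _ _ _
4
4

Derivation:
write(15): buf=[15 _ _ _ _], head=0, tail=1, size=1
write(52): buf=[15 52 _ _ _], head=0, tail=2, size=2
read(): buf=[_ 52 _ _ _], head=1, tail=2, size=1
read(): buf=[_ _ _ _ _], head=2, tail=2, size=0
write(99): buf=[_ _ 99 _ _], head=2, tail=3, size=1
read(): buf=[_ _ _ _ _], head=3, tail=3, size=0
write(96): buf=[_ _ _ 96 _], head=3, tail=4, size=1
read(): buf=[_ _ _ _ _], head=4, tail=4, size=0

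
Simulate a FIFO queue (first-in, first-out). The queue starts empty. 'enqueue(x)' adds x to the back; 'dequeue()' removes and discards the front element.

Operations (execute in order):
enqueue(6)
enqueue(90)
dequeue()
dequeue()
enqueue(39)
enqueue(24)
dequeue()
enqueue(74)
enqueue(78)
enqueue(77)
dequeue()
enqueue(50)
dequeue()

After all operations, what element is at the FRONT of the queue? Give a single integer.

Answer: 78

Derivation:
enqueue(6): queue = [6]
enqueue(90): queue = [6, 90]
dequeue(): queue = [90]
dequeue(): queue = []
enqueue(39): queue = [39]
enqueue(24): queue = [39, 24]
dequeue(): queue = [24]
enqueue(74): queue = [24, 74]
enqueue(78): queue = [24, 74, 78]
enqueue(77): queue = [24, 74, 78, 77]
dequeue(): queue = [74, 78, 77]
enqueue(50): queue = [74, 78, 77, 50]
dequeue(): queue = [78, 77, 50]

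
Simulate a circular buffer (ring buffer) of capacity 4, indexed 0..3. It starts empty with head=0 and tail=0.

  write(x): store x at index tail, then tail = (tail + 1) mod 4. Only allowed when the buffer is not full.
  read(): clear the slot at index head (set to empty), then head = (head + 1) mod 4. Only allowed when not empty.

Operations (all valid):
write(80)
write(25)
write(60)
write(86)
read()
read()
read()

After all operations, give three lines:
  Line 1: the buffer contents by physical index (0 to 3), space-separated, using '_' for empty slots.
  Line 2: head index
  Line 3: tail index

write(80): buf=[80 _ _ _], head=0, tail=1, size=1
write(25): buf=[80 25 _ _], head=0, tail=2, size=2
write(60): buf=[80 25 60 _], head=0, tail=3, size=3
write(86): buf=[80 25 60 86], head=0, tail=0, size=4
read(): buf=[_ 25 60 86], head=1, tail=0, size=3
read(): buf=[_ _ 60 86], head=2, tail=0, size=2
read(): buf=[_ _ _ 86], head=3, tail=0, size=1

Answer: _ _ _ 86
3
0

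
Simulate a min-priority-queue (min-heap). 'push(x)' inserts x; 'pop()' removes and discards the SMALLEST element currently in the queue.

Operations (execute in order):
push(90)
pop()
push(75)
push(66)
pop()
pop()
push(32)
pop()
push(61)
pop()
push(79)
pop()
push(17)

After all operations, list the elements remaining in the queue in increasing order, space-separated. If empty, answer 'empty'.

push(90): heap contents = [90]
pop() → 90: heap contents = []
push(75): heap contents = [75]
push(66): heap contents = [66, 75]
pop() → 66: heap contents = [75]
pop() → 75: heap contents = []
push(32): heap contents = [32]
pop() → 32: heap contents = []
push(61): heap contents = [61]
pop() → 61: heap contents = []
push(79): heap contents = [79]
pop() → 79: heap contents = []
push(17): heap contents = [17]

Answer: 17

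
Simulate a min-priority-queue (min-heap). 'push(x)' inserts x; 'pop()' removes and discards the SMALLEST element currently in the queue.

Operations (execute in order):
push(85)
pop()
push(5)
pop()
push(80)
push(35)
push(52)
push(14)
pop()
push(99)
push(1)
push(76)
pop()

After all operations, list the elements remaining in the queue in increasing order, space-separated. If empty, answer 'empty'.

Answer: 35 52 76 80 99

Derivation:
push(85): heap contents = [85]
pop() → 85: heap contents = []
push(5): heap contents = [5]
pop() → 5: heap contents = []
push(80): heap contents = [80]
push(35): heap contents = [35, 80]
push(52): heap contents = [35, 52, 80]
push(14): heap contents = [14, 35, 52, 80]
pop() → 14: heap contents = [35, 52, 80]
push(99): heap contents = [35, 52, 80, 99]
push(1): heap contents = [1, 35, 52, 80, 99]
push(76): heap contents = [1, 35, 52, 76, 80, 99]
pop() → 1: heap contents = [35, 52, 76, 80, 99]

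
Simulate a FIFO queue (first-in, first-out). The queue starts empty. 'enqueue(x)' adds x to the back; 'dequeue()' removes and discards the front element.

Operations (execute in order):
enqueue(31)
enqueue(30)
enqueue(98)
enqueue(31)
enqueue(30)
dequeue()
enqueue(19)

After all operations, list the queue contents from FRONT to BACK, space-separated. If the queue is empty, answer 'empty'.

Answer: 30 98 31 30 19

Derivation:
enqueue(31): [31]
enqueue(30): [31, 30]
enqueue(98): [31, 30, 98]
enqueue(31): [31, 30, 98, 31]
enqueue(30): [31, 30, 98, 31, 30]
dequeue(): [30, 98, 31, 30]
enqueue(19): [30, 98, 31, 30, 19]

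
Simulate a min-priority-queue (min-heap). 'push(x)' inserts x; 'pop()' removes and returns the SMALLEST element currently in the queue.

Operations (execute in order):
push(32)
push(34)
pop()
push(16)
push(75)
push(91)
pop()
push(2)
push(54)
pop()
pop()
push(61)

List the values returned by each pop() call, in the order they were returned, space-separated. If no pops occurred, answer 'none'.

Answer: 32 16 2 34

Derivation:
push(32): heap contents = [32]
push(34): heap contents = [32, 34]
pop() → 32: heap contents = [34]
push(16): heap contents = [16, 34]
push(75): heap contents = [16, 34, 75]
push(91): heap contents = [16, 34, 75, 91]
pop() → 16: heap contents = [34, 75, 91]
push(2): heap contents = [2, 34, 75, 91]
push(54): heap contents = [2, 34, 54, 75, 91]
pop() → 2: heap contents = [34, 54, 75, 91]
pop() → 34: heap contents = [54, 75, 91]
push(61): heap contents = [54, 61, 75, 91]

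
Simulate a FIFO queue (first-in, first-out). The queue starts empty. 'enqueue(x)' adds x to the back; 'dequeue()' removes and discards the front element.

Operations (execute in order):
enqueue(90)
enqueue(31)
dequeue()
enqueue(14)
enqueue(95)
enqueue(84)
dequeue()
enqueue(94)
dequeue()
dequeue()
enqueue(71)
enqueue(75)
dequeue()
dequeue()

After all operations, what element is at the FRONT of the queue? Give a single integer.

enqueue(90): queue = [90]
enqueue(31): queue = [90, 31]
dequeue(): queue = [31]
enqueue(14): queue = [31, 14]
enqueue(95): queue = [31, 14, 95]
enqueue(84): queue = [31, 14, 95, 84]
dequeue(): queue = [14, 95, 84]
enqueue(94): queue = [14, 95, 84, 94]
dequeue(): queue = [95, 84, 94]
dequeue(): queue = [84, 94]
enqueue(71): queue = [84, 94, 71]
enqueue(75): queue = [84, 94, 71, 75]
dequeue(): queue = [94, 71, 75]
dequeue(): queue = [71, 75]

Answer: 71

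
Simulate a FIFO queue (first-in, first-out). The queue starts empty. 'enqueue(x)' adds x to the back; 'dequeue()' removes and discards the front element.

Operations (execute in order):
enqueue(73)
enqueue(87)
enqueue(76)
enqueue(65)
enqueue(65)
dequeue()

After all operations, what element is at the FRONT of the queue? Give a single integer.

enqueue(73): queue = [73]
enqueue(87): queue = [73, 87]
enqueue(76): queue = [73, 87, 76]
enqueue(65): queue = [73, 87, 76, 65]
enqueue(65): queue = [73, 87, 76, 65, 65]
dequeue(): queue = [87, 76, 65, 65]

Answer: 87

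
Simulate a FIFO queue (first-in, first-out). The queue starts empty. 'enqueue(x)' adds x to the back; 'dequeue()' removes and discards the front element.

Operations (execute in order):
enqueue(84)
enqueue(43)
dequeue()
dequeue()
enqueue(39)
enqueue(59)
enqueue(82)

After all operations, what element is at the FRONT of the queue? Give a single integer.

enqueue(84): queue = [84]
enqueue(43): queue = [84, 43]
dequeue(): queue = [43]
dequeue(): queue = []
enqueue(39): queue = [39]
enqueue(59): queue = [39, 59]
enqueue(82): queue = [39, 59, 82]

Answer: 39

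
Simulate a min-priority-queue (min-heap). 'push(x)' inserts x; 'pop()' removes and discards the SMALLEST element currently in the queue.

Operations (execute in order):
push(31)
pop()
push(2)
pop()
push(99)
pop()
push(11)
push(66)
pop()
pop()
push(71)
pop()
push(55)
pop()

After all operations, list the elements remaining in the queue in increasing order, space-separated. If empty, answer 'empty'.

push(31): heap contents = [31]
pop() → 31: heap contents = []
push(2): heap contents = [2]
pop() → 2: heap contents = []
push(99): heap contents = [99]
pop() → 99: heap contents = []
push(11): heap contents = [11]
push(66): heap contents = [11, 66]
pop() → 11: heap contents = [66]
pop() → 66: heap contents = []
push(71): heap contents = [71]
pop() → 71: heap contents = []
push(55): heap contents = [55]
pop() → 55: heap contents = []

Answer: empty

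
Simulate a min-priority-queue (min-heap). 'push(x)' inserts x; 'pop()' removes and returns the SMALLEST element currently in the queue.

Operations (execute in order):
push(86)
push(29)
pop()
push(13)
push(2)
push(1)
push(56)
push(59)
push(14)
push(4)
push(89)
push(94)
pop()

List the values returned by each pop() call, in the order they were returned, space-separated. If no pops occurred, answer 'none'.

push(86): heap contents = [86]
push(29): heap contents = [29, 86]
pop() → 29: heap contents = [86]
push(13): heap contents = [13, 86]
push(2): heap contents = [2, 13, 86]
push(1): heap contents = [1, 2, 13, 86]
push(56): heap contents = [1, 2, 13, 56, 86]
push(59): heap contents = [1, 2, 13, 56, 59, 86]
push(14): heap contents = [1, 2, 13, 14, 56, 59, 86]
push(4): heap contents = [1, 2, 4, 13, 14, 56, 59, 86]
push(89): heap contents = [1, 2, 4, 13, 14, 56, 59, 86, 89]
push(94): heap contents = [1, 2, 4, 13, 14, 56, 59, 86, 89, 94]
pop() → 1: heap contents = [2, 4, 13, 14, 56, 59, 86, 89, 94]

Answer: 29 1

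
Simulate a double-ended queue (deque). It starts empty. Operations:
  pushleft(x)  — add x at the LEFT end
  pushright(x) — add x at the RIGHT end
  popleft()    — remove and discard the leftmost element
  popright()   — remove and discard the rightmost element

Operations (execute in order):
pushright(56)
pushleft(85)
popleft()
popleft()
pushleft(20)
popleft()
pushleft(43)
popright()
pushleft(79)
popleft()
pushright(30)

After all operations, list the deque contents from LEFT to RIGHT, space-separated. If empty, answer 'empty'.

pushright(56): [56]
pushleft(85): [85, 56]
popleft(): [56]
popleft(): []
pushleft(20): [20]
popleft(): []
pushleft(43): [43]
popright(): []
pushleft(79): [79]
popleft(): []
pushright(30): [30]

Answer: 30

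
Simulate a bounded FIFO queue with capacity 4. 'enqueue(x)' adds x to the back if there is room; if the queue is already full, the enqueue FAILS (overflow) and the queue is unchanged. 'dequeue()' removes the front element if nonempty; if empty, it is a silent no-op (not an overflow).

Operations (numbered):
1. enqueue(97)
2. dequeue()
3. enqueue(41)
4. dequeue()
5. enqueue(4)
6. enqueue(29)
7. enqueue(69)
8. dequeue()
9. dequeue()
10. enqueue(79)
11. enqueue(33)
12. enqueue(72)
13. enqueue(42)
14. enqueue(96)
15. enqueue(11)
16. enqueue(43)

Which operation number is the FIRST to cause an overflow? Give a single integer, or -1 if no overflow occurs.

1. enqueue(97): size=1
2. dequeue(): size=0
3. enqueue(41): size=1
4. dequeue(): size=0
5. enqueue(4): size=1
6. enqueue(29): size=2
7. enqueue(69): size=3
8. dequeue(): size=2
9. dequeue(): size=1
10. enqueue(79): size=2
11. enqueue(33): size=3
12. enqueue(72): size=4
13. enqueue(42): size=4=cap → OVERFLOW (fail)
14. enqueue(96): size=4=cap → OVERFLOW (fail)
15. enqueue(11): size=4=cap → OVERFLOW (fail)
16. enqueue(43): size=4=cap → OVERFLOW (fail)

Answer: 13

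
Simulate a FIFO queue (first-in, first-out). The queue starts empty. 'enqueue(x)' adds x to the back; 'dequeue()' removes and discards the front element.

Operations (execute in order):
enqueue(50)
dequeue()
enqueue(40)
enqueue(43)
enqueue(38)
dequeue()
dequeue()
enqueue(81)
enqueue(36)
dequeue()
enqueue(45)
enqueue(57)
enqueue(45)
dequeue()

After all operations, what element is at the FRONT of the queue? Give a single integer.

Answer: 36

Derivation:
enqueue(50): queue = [50]
dequeue(): queue = []
enqueue(40): queue = [40]
enqueue(43): queue = [40, 43]
enqueue(38): queue = [40, 43, 38]
dequeue(): queue = [43, 38]
dequeue(): queue = [38]
enqueue(81): queue = [38, 81]
enqueue(36): queue = [38, 81, 36]
dequeue(): queue = [81, 36]
enqueue(45): queue = [81, 36, 45]
enqueue(57): queue = [81, 36, 45, 57]
enqueue(45): queue = [81, 36, 45, 57, 45]
dequeue(): queue = [36, 45, 57, 45]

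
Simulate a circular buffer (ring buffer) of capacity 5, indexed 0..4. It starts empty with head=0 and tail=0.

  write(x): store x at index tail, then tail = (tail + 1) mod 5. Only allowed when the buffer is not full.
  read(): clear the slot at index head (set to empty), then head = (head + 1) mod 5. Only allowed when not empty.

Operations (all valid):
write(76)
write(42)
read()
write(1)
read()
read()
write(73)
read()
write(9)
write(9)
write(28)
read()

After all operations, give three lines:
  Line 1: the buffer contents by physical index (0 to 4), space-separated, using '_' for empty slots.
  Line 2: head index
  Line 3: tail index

Answer: 9 28 _ _ _
0
2

Derivation:
write(76): buf=[76 _ _ _ _], head=0, tail=1, size=1
write(42): buf=[76 42 _ _ _], head=0, tail=2, size=2
read(): buf=[_ 42 _ _ _], head=1, tail=2, size=1
write(1): buf=[_ 42 1 _ _], head=1, tail=3, size=2
read(): buf=[_ _ 1 _ _], head=2, tail=3, size=1
read(): buf=[_ _ _ _ _], head=3, tail=3, size=0
write(73): buf=[_ _ _ 73 _], head=3, tail=4, size=1
read(): buf=[_ _ _ _ _], head=4, tail=4, size=0
write(9): buf=[_ _ _ _ 9], head=4, tail=0, size=1
write(9): buf=[9 _ _ _ 9], head=4, tail=1, size=2
write(28): buf=[9 28 _ _ 9], head=4, tail=2, size=3
read(): buf=[9 28 _ _ _], head=0, tail=2, size=2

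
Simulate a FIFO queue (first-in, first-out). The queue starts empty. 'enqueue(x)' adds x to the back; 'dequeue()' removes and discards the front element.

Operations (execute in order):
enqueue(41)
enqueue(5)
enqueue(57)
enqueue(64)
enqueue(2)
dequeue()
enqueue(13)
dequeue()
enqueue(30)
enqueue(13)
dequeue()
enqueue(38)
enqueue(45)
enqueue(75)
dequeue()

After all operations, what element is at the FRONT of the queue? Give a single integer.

enqueue(41): queue = [41]
enqueue(5): queue = [41, 5]
enqueue(57): queue = [41, 5, 57]
enqueue(64): queue = [41, 5, 57, 64]
enqueue(2): queue = [41, 5, 57, 64, 2]
dequeue(): queue = [5, 57, 64, 2]
enqueue(13): queue = [5, 57, 64, 2, 13]
dequeue(): queue = [57, 64, 2, 13]
enqueue(30): queue = [57, 64, 2, 13, 30]
enqueue(13): queue = [57, 64, 2, 13, 30, 13]
dequeue(): queue = [64, 2, 13, 30, 13]
enqueue(38): queue = [64, 2, 13, 30, 13, 38]
enqueue(45): queue = [64, 2, 13, 30, 13, 38, 45]
enqueue(75): queue = [64, 2, 13, 30, 13, 38, 45, 75]
dequeue(): queue = [2, 13, 30, 13, 38, 45, 75]

Answer: 2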